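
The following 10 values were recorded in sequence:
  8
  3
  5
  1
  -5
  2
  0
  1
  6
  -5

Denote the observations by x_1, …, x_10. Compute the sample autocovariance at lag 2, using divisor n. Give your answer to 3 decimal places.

0.548

Mean x̄ = (8 + 3 + 5 + 1 − 5 + 2 + 0 + 1 + 6 − 5)/10 = 1.6000
Σ_{t=1}^{8}(x_t−x̄)(x_{t+2}−x̄) = 5.4800
γ_2 = 5.4800 / 10 = 0.548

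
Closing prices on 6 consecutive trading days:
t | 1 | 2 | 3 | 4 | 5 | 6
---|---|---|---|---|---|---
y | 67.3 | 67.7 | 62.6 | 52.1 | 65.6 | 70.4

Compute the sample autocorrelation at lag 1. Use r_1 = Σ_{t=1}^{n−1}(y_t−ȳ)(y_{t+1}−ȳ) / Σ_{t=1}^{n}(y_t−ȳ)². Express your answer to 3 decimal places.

0.081

Mean ȳ = (67.3 + 67.7 + 62.6 + 52.1 + 65.6 + 70.4)/6 = 64.2833
Deviations from mean: 3.0167, 3.4167, -1.6833, -12.1833, 1.3167, 6.1167
Σ(y_t−ȳ)(y_{t+1}−ȳ) = (10.3069) + (-5.7514) + (20.5086) + (-16.0414) + (8.0536) = 17.0764
Denominator Σ(y_t−ȳ)² = 211.1883
r_1 = 17.0764 / 211.1883 = 0.081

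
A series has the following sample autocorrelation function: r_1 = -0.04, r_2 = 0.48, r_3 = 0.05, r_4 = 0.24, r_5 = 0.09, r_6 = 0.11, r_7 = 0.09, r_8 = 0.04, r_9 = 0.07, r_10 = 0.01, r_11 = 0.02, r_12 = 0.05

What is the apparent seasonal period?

2

The largest autocorrelation is r_2 = 0.48, with a weaker echo at lag 4 (0.24); the remaining lags stay at or below 0.11.
The dominant spike at lag 2 indicates a seasonal period of 2.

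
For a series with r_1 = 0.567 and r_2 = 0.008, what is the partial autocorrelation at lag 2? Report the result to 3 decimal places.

-0.462

φ_{22} = (r_2 − r_1²) / (1 − r_1²)
r_1² = (0.567)² = 0.321489
Numerator = 0.008 − 0.3215 = -0.3135; denominator = 1 − 0.3215 = 0.6785
φ_{22} = -0.3135 / 0.6785 = -0.462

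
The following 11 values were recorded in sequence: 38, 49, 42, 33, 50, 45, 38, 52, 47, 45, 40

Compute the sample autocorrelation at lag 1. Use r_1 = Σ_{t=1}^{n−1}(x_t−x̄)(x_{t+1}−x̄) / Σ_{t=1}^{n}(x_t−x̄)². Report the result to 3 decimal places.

Mean x̄ = (38 + 49 + 42 + 33 + 50 + 45 + 38 + 52 + 47 + 45 + 40)/11 = 43.5455
Numerator Σ_{t=1}^{10}(x_t−x̄)(x_{t+1}−x̄) = -106.9339
Denominator Σ(x_t−x̄)² = 346.7273
r_1 = -106.9339 / 346.7273 = -0.308

-0.308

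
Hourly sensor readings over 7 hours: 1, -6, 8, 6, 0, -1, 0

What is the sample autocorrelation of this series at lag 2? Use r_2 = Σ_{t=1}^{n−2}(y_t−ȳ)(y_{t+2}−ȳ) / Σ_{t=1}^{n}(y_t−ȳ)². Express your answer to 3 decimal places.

-0.408

Mean ȳ = (1 − 6 + 8 + 6 + 0 − 1 + 0)/7 = 1.1429
Deviations from mean: -0.1429, -7.1429, 6.8571, 4.8571, -1.1429, -2.1429, -1.1429
Σ(y_t−ȳ)(y_{t+2}−ȳ) = (-0.9796) + (-34.6939) + (-7.8367) + (-10.4082) + (1.3061) = -52.6122
Denominator Σ(y_t−ȳ)² = 128.8571
r_2 = -52.6122 / 128.8571 = -0.408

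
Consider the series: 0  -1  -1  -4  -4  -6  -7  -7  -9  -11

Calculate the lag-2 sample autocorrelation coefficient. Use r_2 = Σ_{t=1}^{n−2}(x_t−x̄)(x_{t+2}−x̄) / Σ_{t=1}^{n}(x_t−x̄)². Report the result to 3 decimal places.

Mean x̄ = (0 − 1 − 1 − 4 − 4 − 6 − 7 − 7 − 9 − 11)/10 = -5.0000
Numerator Σ_{t=1}^{8}(x_t−x̄)(x_{t+2}−x̄) = 47.0000
Denominator Σ(x_t−x̄)² = 120.0000
r_2 = 47.0000 / 120.0000 = 0.392

0.392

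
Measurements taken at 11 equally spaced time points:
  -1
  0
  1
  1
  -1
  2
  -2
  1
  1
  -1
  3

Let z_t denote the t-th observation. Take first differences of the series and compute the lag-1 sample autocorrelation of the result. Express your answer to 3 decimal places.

-0.629

First differences Δz: 1, 1, 0, -2, 3, -4, 3, 0, -2, 4
Mean of differences = 0.4000
Numerator Σ(Δz_t−Δz̄)(Δz_{t+1}−Δz̄) = -36.7600
Denominator Σ(Δz_t−Δz̄)² = 58.4000
r_1(Δz) = -36.7600 / 58.4000 = -0.629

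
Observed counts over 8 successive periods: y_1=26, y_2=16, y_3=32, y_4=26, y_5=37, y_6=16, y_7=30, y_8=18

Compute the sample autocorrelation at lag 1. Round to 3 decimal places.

Mean ȳ = (26 + 16 + 32 + 26 + 37 + 16 + 30 + 18)/8 = 25.1250
Deviations from mean: 0.8750, -9.1250, 6.8750, 0.8750, 11.8750, -9.1250, 4.8750, -7.1250
Numerator Σ_{t=1}^{7}(y_t−ȳ)(y_{t+1}−ȳ) = -241.8906
Denominator Σ(y_t−ȳ)² = 430.8750
r_1 = -241.8906 / 430.8750 = -0.561

-0.561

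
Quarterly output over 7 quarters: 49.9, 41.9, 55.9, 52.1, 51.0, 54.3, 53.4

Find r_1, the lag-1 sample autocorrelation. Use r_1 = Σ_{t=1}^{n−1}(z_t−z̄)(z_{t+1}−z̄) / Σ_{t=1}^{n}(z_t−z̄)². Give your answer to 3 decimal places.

-0.170

Mean z̄ = (49.9 + 41.9 + 55.9 + 52.1 + 51.0 + 54.3 + 53.4)/7 = 51.2143
Deviations from mean: -1.3143, -9.3143, 4.6857, 0.8857, -0.2143, 3.0857, 2.1857
Numerator Σ_{t=1}^{6}(z_t−z̄)(z_{t+1}−z̄) = -21.3588
Denominator Σ(z_t−z̄)² = 125.5686
r_1 = -21.3588 / 125.5686 = -0.170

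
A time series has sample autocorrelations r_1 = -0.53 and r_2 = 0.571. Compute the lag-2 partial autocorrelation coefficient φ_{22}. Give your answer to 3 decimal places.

φ_{22} = (r_2 − r_1²) / (1 − r_1²)
r_1² = (-0.53)² = 0.2809
Numerator = 0.571 − 0.2809 = 0.2901; denominator = 1 − 0.2809 = 0.7191
φ_{22} = 0.2901 / 0.7191 = 0.403

0.403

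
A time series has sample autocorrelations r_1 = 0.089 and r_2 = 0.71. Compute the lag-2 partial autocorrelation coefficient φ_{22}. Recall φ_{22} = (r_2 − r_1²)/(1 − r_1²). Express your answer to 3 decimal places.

0.708

φ_{22} = (r_2 − r_1²) / (1 − r_1²)
r_1² = (0.089)² = 0.007921
Numerator = 0.71 − 0.0079 = 0.7021; denominator = 1 − 0.0079 = 0.9921
φ_{22} = 0.7021 / 0.9921 = 0.708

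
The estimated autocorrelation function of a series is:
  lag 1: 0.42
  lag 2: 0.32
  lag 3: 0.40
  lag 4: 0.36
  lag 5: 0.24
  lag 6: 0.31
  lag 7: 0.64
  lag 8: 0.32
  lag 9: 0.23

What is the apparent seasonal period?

The largest autocorrelation is r_7 = 0.64; the remaining lags stay at or below 0.42. The elevated value at lag 1 (0.42), dropping to 0.32 at lag 2, reflects decaying short-term dependence rather than seasonality.
The dominant spike at lag 7 indicates a seasonal period of 7.

7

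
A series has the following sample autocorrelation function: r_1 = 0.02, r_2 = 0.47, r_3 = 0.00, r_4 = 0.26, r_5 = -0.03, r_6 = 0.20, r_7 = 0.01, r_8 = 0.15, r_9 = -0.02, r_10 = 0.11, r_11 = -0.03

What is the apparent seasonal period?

2

The largest autocorrelation is r_2 = 0.47, with weaker echoes at lags 4 (0.26), 6 (0.20) and 8 (0.15); the remaining lags stay at or below 0.11.
The dominant spike at lag 2 indicates a seasonal period of 2.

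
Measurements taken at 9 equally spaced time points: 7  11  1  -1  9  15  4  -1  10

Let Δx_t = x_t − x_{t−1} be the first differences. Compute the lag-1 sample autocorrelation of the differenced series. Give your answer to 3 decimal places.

First differences Δx: 4, -10, -2, 10, 6, -11, -5, 11
Mean of differences = 0.3750
Numerator Σ(Δx_t−Δx̄)(Δx_{t+1}−Δx̄) = -41.6406
Denominator Σ(Δx_t−Δx̄)² = 521.8750
r_1(Δx) = -41.6406 / 521.8750 = -0.080

-0.080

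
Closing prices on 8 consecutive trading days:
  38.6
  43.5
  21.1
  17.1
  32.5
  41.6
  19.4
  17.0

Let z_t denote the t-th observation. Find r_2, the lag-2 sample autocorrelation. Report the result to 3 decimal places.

Mean z̄ = (38.6 + 43.5 + 21.1 + 17.1 + 32.5 + 41.6 + 19.4 + 17.0)/8 = 28.8500
Deviations from mean: 9.7500, 14.6500, -7.7500, -11.7500, 3.6500, 12.7500, -9.4500, -11.8500
Numerator Σ_{t=1}^{6}(z_t−z̄)(z_{t+2}−z̄) = -611.3800
Denominator Σ(z_t−z̄)² = 913.4200
r_2 = -611.3800 / 913.4200 = -0.669

-0.669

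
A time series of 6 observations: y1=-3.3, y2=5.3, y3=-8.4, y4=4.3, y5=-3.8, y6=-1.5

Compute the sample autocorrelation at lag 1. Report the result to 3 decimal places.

Mean ȳ = (-3.3 + 5.3 − 8.4 + 4.3 − 3.8 − 1.5)/6 = -1.2333
Deviations from mean: -2.0667, 6.5333, -7.1667, 5.5333, -2.5667, -0.2667
Σ(y_t−ȳ)(y_{t+1}−ȳ) = (-13.5022) + (-46.8222) + (-39.6556) + (-14.2022) + (0.6844) = -113.4978
Denominator Σ(y_t−ȳ)² = 135.5933
r_1 = -113.4978 / 135.5933 = -0.837

-0.837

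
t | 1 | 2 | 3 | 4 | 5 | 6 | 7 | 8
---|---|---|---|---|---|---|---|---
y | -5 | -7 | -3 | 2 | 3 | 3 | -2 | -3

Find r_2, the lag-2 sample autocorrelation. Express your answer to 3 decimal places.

Mean ȳ = (-5 − 7 − 3 + 2 + 3 + 3 − 2 − 3)/8 = -1.5000
Deviations from mean: -3.5000, -5.5000, -1.5000, 3.5000, 4.5000, 4.5000, -0.5000, -1.5000
Σ(y_t−ȳ)(y_{t+2}−ȳ) = (5.2500) + (-19.2500) + (-6.7500) + (15.7500) + (-2.2500) + (-6.7500) = -14.0000
Denominator Σ(y_t−ȳ)² = 100.0000
r_2 = -14.0000 / 100.0000 = -0.140

-0.140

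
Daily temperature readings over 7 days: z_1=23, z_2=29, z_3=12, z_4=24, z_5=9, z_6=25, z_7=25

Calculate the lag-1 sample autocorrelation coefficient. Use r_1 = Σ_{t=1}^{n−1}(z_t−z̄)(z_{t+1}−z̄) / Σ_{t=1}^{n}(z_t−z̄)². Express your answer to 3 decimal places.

Mean z̄ = (23 + 29 + 12 + 24 + 9 + 25 + 25)/7 = 21.0000
Deviations from mean: 2.0000, 8.0000, -9.0000, 3.0000, -12.0000, 4.0000, 4.0000
Numerator Σ_{t=1}^{6}(z_t−z̄)(z_{t+1}−z̄) = -151.0000
Denominator Σ(z_t−z̄)² = 334.0000
r_1 = -151.0000 / 334.0000 = -0.452

-0.452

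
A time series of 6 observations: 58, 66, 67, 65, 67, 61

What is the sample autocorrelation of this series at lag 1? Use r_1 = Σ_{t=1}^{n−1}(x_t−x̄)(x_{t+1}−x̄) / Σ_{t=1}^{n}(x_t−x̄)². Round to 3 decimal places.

-0.132

Mean x̄ = (58 + 66 + 67 + 65 + 67 + 61)/6 = 64.0000
Deviations from mean: -6.0000, 2.0000, 3.0000, 1.0000, 3.0000, -3.0000
Σ(x_t−x̄)(x_{t+1}−x̄) = (-12.0000) + (6.0000) + (3.0000) + (3.0000) + (-9.0000) = -9.0000
Denominator Σ(x_t−x̄)² = 68.0000
r_1 = -9.0000 / 68.0000 = -0.132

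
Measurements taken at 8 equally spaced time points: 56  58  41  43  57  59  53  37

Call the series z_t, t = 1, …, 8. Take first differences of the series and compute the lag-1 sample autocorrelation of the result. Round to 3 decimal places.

First differences Δz: 2, -17, 2, 14, 2, -6, -16
Mean of differences = -2.7143
Numerator Σ(Δz_t−Δz̄)(Δz_{t+1}−Δz̄) = 51.0612
Denominator Σ(Δz_t−Δz̄)² = 737.4286
r_1(Δz) = 51.0612 / 737.4286 = 0.069

0.069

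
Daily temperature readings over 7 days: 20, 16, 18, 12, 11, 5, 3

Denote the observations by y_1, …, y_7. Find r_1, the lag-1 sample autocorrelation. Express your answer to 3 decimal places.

Mean ȳ = (20 + 16 + 18 + 12 + 11 + 5 + 3)/7 = 12.1429
Σ(y_t−ȳ)(y_{t+1}−ȳ) = (30.3061) + (22.5918) + (-0.8367) + (0.1633) + (8.1633) + (65.3061) = 125.6939
Denominator Σ(y_t−ȳ)² = 246.8571
r_1 = 125.6939 / 246.8571 = 0.509

0.509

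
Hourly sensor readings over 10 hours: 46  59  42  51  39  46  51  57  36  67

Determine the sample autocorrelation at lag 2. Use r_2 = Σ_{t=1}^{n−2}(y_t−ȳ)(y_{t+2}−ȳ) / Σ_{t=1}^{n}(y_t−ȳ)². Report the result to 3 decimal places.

Mean ȳ = (46 + 59 + 42 + 51 + 39 + 46 + 51 + 57 + 36 + 67)/10 = 49.4000
Numerator Σ_{t=1}^{8}(y_t−ȳ)(y_{t+2}−ȳ) = 181.8800
Denominator Σ(y_t−ȳ)² = 830.4000
r_2 = 181.8800 / 830.4000 = 0.219

0.219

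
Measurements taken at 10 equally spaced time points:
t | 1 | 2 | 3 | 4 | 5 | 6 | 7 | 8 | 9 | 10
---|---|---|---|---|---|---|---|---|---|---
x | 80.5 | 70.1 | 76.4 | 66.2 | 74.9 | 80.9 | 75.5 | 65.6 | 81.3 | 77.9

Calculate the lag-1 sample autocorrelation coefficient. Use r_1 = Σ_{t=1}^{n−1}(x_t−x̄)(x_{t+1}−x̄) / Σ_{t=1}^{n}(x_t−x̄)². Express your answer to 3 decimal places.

Mean x̄ = (80.5 + 70.1 + 76.4 + 66.2 + 74.9 + 80.9 + 75.5 + 65.6 + 81.3 + 77.9)/10 = 74.9300
Numerator Σ_{t=1}^{9}(x_t−x̄)(x_{t+1}−x̄) = -89.1819
Denominator Σ(x_t−x̄)² = 305.1410
r_1 = -89.1819 / 305.1410 = -0.292

-0.292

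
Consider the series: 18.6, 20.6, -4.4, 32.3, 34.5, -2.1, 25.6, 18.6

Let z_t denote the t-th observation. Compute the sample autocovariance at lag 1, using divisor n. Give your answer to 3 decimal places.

Mean z̄ = (18.6 + 20.6 − 4.4 + 32.3 + 34.5 − 2.1 + 25.6 + 18.6)/8 = 17.9625
Σ_{t=1}^{7}(z_t−z̄)(z_{t+1}−z̄) = -620.9577
γ_1 = -620.9577 / 8 = -77.620

-77.620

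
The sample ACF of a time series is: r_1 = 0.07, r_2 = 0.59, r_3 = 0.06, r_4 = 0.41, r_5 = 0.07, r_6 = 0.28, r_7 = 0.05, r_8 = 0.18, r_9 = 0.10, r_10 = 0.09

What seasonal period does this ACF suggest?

The largest autocorrelation is r_2 = 0.59, with weaker echoes at lags 4 (0.41), 6 (0.28) and 8 (0.18); the remaining lags stay at or below 0.10.
The dominant spike at lag 2 indicates a seasonal period of 2.

2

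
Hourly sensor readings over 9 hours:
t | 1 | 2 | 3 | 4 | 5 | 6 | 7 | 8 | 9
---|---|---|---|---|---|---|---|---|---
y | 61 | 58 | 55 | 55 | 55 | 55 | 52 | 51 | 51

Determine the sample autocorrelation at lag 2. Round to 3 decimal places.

Mean ȳ = (61 + 58 + 55 + 55 + 55 + 55 + 52 + 51 + 51)/9 = 54.7778
Numerator Σ_{t=1}^{7}(y_t−ȳ)(y_{t+2}−ȳ) = 11.2346
Denominator Σ(y_t−ȳ)² = 85.5556
r_2 = 11.2346 / 85.5556 = 0.131

0.131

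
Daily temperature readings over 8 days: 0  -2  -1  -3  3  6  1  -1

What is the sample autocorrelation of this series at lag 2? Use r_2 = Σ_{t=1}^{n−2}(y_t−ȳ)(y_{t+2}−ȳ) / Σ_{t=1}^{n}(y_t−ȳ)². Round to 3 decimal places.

Mean ȳ = (0 − 2 − 1 − 3 + 3 + 6 + 1 − 1)/8 = 0.3750
Numerator Σ_{t=1}^{6}(y_t−ȳ)(y_{t+2}−ȳ) = -20.1563
Denominator Σ(y_t−ȳ)² = 59.8750
r_2 = -20.1563 / 59.8750 = -0.337

-0.337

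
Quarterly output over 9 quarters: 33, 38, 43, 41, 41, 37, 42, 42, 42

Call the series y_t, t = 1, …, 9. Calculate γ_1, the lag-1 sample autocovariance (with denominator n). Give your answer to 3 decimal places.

1.270

Mean ȳ = (33 + 38 + 43 + 41 + 41 + 37 + 42 + 42 + 42)/9 = 39.8889
Σ_{t=1}^{8}(y_t−ȳ)(y_{t+1}−ȳ) = 11.4321
γ_1 = 11.4321 / 9 = 1.270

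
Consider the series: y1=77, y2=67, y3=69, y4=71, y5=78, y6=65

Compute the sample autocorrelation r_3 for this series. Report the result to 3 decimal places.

Mean ȳ = (77 + 67 + 69 + 71 + 78 + 65)/6 = 71.1667
Deviations from mean: 5.8333, -4.1667, -2.1667, -0.1667, 6.8333, -6.1667
Numerator Σ_{t=1}^{3}(y_t−ȳ)(y_{t+3}−ȳ) = -16.0833
Denominator Σ(y_t−ȳ)² = 140.8333
r_3 = -16.0833 / 140.8333 = -0.114

-0.114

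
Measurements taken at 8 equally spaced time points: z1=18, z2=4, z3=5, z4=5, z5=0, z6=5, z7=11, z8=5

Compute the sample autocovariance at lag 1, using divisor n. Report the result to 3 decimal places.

Mean z̄ = (18 + 4 + 5 + 5 + 0 + 5 + 11 + 5)/8 = 6.6250
Σ_{t=1}^{7}(z_t−z̄)(z_{t+1}−z̄) = -15.6406
γ_1 = -15.6406 / 8 = -1.955

-1.955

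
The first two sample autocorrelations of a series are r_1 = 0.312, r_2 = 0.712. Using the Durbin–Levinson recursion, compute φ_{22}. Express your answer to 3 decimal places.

φ_{22} = (r_2 − r_1²) / (1 − r_1²)
r_1² = (0.312)² = 0.097344
Numerator = 0.712 − 0.0973 = 0.6147; denominator = 1 − 0.0973 = 0.9027
φ_{22} = 0.6147 / 0.9027 = 0.681

0.681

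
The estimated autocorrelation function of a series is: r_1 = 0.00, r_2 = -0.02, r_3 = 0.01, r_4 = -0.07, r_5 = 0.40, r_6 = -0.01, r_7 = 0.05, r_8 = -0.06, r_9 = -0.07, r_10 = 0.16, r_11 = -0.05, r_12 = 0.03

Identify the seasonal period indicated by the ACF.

5

The largest autocorrelation is r_5 = 0.40, with a weaker echo at lag 10 (0.16); the remaining lags stay at or below 0.05.
The dominant spike at lag 5 indicates a seasonal period of 5.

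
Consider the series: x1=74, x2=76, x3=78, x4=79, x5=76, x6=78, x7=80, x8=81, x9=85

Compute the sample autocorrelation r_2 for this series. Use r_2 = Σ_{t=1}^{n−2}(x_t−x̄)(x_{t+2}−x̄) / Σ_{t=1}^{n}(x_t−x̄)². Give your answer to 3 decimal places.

0.081

Mean x̄ = (74 + 76 + 78 + 79 + 76 + 78 + 80 + 81 + 85)/9 = 78.5556
Numerator Σ_{t=1}^{7}(x_t−x̄)(x_{t+2}−x̄) = 6.8272
Denominator Σ(x_t−x̄)² = 84.2222
r_2 = 6.8272 / 84.2222 = 0.081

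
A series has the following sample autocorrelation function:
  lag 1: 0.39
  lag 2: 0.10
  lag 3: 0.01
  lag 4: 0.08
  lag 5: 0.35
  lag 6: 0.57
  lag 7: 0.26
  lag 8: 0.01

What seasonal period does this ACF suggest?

The largest autocorrelation is r_6 = 0.57; the remaining lags stay at or below 0.39. The elevated value at lag 1 (0.39), dropping to 0.10 at lag 2, reflects decaying short-term dependence rather than seasonality.
The dominant spike at lag 6 indicates a seasonal period of 6.

6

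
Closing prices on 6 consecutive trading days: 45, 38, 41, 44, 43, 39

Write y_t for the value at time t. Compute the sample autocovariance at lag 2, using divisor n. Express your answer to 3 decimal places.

Mean ȳ = (45 + 38 + 41 + 44 + 43 + 39)/6 = 41.6667
Σ_{t=1}^{4}(y_t−ȳ)(y_{t+2}−ȳ) = -17.8889
γ_2 = -17.8889 / 6 = -2.981

-2.981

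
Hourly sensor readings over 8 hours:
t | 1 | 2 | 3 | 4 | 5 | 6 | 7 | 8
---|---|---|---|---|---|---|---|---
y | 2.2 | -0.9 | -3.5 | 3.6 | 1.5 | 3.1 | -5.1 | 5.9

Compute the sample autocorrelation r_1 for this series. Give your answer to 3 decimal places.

Mean ȳ = (2.2 − 0.9 − 3.5 + 3.6 + 1.5 + 3.1 − 5.1 + 5.9)/8 = 0.8500
Numerator Σ_{t=1}^{7}(y_t−ȳ)(y_{t+1}−ȳ) = -46.8975
Denominator Σ(y_t−ȳ)² = 97.7600
r_1 = -46.8975 / 97.7600 = -0.480

-0.480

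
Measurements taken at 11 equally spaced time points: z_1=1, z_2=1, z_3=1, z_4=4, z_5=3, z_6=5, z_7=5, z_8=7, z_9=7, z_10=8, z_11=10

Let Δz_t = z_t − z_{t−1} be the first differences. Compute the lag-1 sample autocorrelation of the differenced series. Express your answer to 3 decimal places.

First differences Δz: 0, 0, 3, -1, 2, 0, 2, 0, 1, 2
Mean of differences = 0.9000
Numerator Σ(Δz_t−Δz̄)(Δz_{t+1}−Δz̄) = -10.1100
Denominator Σ(Δz_t−Δz̄)² = 14.9000
r_1(Δz) = -10.1100 / 14.9000 = -0.679

-0.679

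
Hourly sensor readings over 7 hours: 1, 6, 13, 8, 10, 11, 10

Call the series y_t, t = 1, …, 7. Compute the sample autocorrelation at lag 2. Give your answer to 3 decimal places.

Mean ȳ = (1 + 6 + 13 + 8 + 10 + 11 + 10)/7 = 8.4286
Deviations from mean: -7.4286, -2.4286, 4.5714, -0.4286, 1.5714, 2.5714, 1.5714
Numerator Σ_{t=1}^{5}(y_t−ȳ)(y_{t+2}−ȳ) = -24.3673
Denominator Σ(y_t−ȳ)² = 93.7143
r_2 = -24.3673 / 93.7143 = -0.260

-0.260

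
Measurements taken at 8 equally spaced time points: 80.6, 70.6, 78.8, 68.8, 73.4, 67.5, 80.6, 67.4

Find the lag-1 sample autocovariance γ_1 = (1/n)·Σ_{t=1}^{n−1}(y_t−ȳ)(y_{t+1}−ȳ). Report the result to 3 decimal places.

Mean ȳ = (80.6 + 70.6 + 78.8 + 68.8 + 73.4 + 67.5 + 80.6 + 67.4)/8 = 73.4625
Deviations: 7.1375, -2.8625, 5.3375, -4.6625, -0.0625, -5.9625, 7.1375, -6.0625
Σ_{t=1}^{7}(y_t−ȳ)(y_{t+1}−ȳ) = -145.7602
γ_1 = -145.7602 / 8 = -18.220

-18.220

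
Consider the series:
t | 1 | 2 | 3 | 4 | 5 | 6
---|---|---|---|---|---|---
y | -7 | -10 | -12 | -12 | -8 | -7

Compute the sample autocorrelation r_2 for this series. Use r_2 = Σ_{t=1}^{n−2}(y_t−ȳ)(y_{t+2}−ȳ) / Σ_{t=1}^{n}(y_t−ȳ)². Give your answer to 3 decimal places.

Mean ȳ = (-7 − 10 − 12 − 12 − 8 − 7)/6 = -9.3333
Σ(y_t−ȳ)(y_{t+2}−ȳ) = (-6.2222) + (1.7778) + (-3.5556) + (-6.2222) = -14.2222
Denominator Σ(y_t−ȳ)² = 27.3333
r_2 = -14.2222 / 27.3333 = -0.520

-0.520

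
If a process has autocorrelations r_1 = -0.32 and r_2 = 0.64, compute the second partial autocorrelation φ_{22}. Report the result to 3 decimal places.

φ_{22} = (r_2 − r_1²) / (1 − r_1²)
r_1² = (-0.32)² = 0.1024
Numerator = 0.64 − 0.1024 = 0.5376; denominator = 1 − 0.1024 = 0.8976
φ_{22} = 0.5376 / 0.8976 = 0.599

0.599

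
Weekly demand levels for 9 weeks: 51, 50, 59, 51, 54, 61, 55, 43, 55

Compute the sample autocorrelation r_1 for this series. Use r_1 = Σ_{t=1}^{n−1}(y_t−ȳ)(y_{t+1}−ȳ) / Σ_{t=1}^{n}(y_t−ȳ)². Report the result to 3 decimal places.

-0.188

Mean ȳ = (51 + 50 + 59 + 51 + 54 + 61 + 55 + 43 + 55)/9 = 53.2222
Numerator Σ_{t=1}^{8}(y_t−ȳ)(y_{t+1}−ȳ) = -42.4938
Denominator Σ(y_t−ȳ)² = 225.5556
r_1 = -42.4938 / 225.5556 = -0.188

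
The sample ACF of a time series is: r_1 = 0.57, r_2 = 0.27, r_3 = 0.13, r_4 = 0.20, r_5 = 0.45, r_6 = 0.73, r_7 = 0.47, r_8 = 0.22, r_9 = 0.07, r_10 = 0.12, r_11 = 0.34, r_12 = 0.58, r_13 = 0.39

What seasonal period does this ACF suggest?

The largest autocorrelation is r_6 = 0.73, with a weaker echo at lag 12 (0.58); the remaining lags stay at or below 0.57. The elevated value at lag 1 (0.57), dropping to 0.27 at lag 2, reflects decaying short-term dependence rather than seasonality.
The dominant spike at lag 6 indicates a seasonal period of 6.

6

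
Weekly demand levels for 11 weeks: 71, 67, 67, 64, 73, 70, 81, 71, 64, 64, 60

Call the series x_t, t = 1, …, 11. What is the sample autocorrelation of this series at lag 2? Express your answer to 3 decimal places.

0.066

Mean x̄ = (71 + 67 + 67 + 64 + 73 + 70 + 81 + 71 + 64 + 64 + 60)/11 = 68.3636
Numerator Σ_{t=1}^{9}(x_t−x̄)(x_{t+2}−x̄) = 21.6446
Denominator Σ(x_t−x̄)² = 328.5455
r_2 = 21.6446 / 328.5455 = 0.066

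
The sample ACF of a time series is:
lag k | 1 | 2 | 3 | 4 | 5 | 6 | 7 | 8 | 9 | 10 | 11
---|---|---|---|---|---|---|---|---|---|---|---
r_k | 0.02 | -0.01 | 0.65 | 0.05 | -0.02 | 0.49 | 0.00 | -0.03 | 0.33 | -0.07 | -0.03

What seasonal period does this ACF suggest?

The largest autocorrelation is r_3 = 0.65, with weaker echoes at lags 6 (0.49) and 9 (0.33); the remaining lags stay at or below 0.05.
The dominant spike at lag 3 indicates a seasonal period of 3.

3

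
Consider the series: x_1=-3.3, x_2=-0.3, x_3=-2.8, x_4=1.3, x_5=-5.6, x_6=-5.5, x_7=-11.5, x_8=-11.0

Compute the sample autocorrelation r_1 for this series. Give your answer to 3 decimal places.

0.473

Mean x̄ = (-3.3 − 0.3 − 2.8 + 1.3 − 5.6 − 5.5 − 11.5 − 11.0)/8 = -4.8375
Deviations from mean: 1.5375, 4.5375, 2.0375, 6.1375, -0.7625, -0.6625, -6.6625, -6.1625
Numerator Σ_{t=1}^{7}(x_t−x̄)(x_{t+1}−x̄) = 70.0236
Denominator Σ(x_t−x̄)² = 148.1588
r_1 = 70.0236 / 148.1588 = 0.473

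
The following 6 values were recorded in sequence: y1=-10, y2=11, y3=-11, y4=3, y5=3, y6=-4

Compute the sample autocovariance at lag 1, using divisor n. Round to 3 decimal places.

-43.463

Mean ȳ = (-10 + 11 − 11 + 3 + 3 − 4)/6 = -1.3333
Deviations: -8.6667, 12.3333, -9.6667, 4.3333, 4.3333, -2.6667
Σ_{t=1}^{5}(y_t−ȳ)(y_{t+1}−ȳ) = -260.7778
γ_1 = -260.7778 / 6 = -43.463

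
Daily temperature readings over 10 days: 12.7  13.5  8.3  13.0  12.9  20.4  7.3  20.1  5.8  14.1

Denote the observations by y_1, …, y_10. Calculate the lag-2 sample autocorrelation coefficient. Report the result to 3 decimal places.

0.491

Mean ȳ = (12.7 + 13.5 + 8.3 + 13.0 + 12.9 + 20.4 + 7.3 + 20.1 + 5.8 + 14.1)/10 = 12.8100
Numerator Σ_{t=1}^{8}(y_t−ȳ)(y_{t+2}−ȳ) = 104.5278
Denominator Σ(y_t−ȳ)² = 212.7890
r_2 = 104.5278 / 212.7890 = 0.491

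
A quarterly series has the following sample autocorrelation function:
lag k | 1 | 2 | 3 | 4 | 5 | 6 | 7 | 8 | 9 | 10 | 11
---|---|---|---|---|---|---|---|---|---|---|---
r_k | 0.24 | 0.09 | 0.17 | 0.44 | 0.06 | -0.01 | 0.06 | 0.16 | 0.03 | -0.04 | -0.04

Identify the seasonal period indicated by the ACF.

4

The largest autocorrelation is r_4 = 0.44; the remaining lags stay at or below 0.24. The elevated value at lag 1 (0.24), dropping to 0.09 at lag 2, reflects decaying short-term dependence rather than seasonality.
The dominant spike at lag 4 indicates a seasonal period of 4.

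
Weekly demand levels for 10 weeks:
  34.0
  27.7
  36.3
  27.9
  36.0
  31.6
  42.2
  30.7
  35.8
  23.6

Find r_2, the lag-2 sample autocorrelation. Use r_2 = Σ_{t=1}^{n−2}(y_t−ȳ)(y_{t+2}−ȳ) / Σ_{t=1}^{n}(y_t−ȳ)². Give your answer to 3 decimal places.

Mean ȳ = (34.0 + 27.7 + 36.3 + 27.9 + 36.0 + 31.6 + 42.2 + 30.7 + 35.8 + 23.6)/10 = 32.5800
Numerator Σ_{t=1}^{8}(y_t−ȳ)(y_{t+2}−ȳ) = 128.0312
Denominator Σ(y_t−ȳ)² = 261.3160
r_2 = 128.0312 / 261.3160 = 0.490

0.490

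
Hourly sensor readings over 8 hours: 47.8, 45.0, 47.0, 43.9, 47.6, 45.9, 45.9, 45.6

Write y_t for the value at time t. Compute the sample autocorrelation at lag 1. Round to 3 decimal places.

-0.675

Mean ȳ = (47.8 + 45.0 + 47.0 + 43.9 + 47.6 + 45.9 + 45.9 + 45.6)/8 = 46.0875
Deviations from mean: 1.7125, -1.0875, 0.9125, -2.1875, 1.5125, -0.1875, -0.1875, -0.4875
Σ(y_t−ȳ)(y_{t+1}−ȳ) = (-1.8623) + (-0.9923) + (-1.9961) + (-3.3086) + (-0.2836) + (0.0352) + (0.0914) = -8.3164
Denominator Σ(y_t−ȳ)² = 12.3288
r_1 = -8.3164 / 12.3288 = -0.675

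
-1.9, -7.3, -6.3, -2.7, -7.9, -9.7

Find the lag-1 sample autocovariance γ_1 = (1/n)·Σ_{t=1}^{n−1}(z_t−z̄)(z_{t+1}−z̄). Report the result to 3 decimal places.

-0.861

Mean z̄ = (-1.9 − 7.3 − 6.3 − 2.7 − 7.9 − 9.7)/6 = -5.9667
Deviations: 4.0667, -1.3333, -0.3333, 3.2667, -1.9333, -3.7333
Σ_{t=1}^{5}(z_t−z̄)(z_{t+1}−z̄) = -5.1644
γ_1 = -5.1644 / 6 = -0.861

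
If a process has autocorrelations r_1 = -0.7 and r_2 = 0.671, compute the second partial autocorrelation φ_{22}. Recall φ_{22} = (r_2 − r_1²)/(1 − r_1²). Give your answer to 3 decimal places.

0.355

φ_{22} = (r_2 − r_1²) / (1 − r_1²)
r_1² = (-0.7)² = 0.49
Numerator = 0.671 − 0.4900 = 0.1810; denominator = 1 − 0.4900 = 0.5100
φ_{22} = 0.1810 / 0.5100 = 0.355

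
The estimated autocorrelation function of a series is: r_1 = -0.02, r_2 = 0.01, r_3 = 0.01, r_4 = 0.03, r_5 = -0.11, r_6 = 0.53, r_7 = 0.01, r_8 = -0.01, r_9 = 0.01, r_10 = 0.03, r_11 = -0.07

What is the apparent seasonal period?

6

The largest autocorrelation is r_6 = 0.53; the remaining lags stay at or below 0.03.
The dominant spike at lag 6 indicates a seasonal period of 6.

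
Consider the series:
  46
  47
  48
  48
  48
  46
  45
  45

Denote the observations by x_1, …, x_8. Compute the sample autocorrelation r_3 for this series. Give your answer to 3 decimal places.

Mean x̄ = (46 + 47 + 48 + 48 + 48 + 46 + 45 + 45)/8 = 46.6250
Deviations from mean: -0.6250, 0.3750, 1.3750, 1.3750, 1.3750, -0.6250, -1.6250, -1.6250
Numerator Σ_{t=1}^{5}(x_t−x̄)(x_{t+3}−x̄) = -5.6719
Denominator Σ(x_t−x̄)² = 11.8750
r_3 = -5.6719 / 11.8750 = -0.478

-0.478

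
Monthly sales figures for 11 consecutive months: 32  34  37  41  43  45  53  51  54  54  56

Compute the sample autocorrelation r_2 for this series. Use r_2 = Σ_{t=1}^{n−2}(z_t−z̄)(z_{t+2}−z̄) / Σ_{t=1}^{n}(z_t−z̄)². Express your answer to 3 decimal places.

Mean z̄ = (32 + 34 + 37 + 41 + 43 + 45 + 53 + 51 + 54 + 54 + 56)/11 = 45.4545
Numerator Σ_{t=1}^{9}(z_t−z̄)(z_{t+2}−z̄) = 368.4959
Denominator Σ(z_t−z̄)² = 754.7273
r_2 = 368.4959 / 754.7273 = 0.488

0.488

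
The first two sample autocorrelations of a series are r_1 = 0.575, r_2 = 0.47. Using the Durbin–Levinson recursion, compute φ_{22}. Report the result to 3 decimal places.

0.208

φ_{22} = (r_2 − r_1²) / (1 − r_1²)
r_1² = (0.575)² = 0.330625
Numerator = 0.47 − 0.3306 = 0.1394; denominator = 1 − 0.3306 = 0.6694
φ_{22} = 0.1394 / 0.6694 = 0.208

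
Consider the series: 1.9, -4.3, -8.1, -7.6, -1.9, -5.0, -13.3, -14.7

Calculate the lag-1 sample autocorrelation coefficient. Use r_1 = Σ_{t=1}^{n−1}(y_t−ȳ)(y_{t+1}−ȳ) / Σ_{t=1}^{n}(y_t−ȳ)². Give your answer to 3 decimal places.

Mean ȳ = (1.9 − 4.3 − 8.1 − 7.6 − 1.9 − 5.0 − 13.3 − 14.7)/8 = -6.6250
Deviations from mean: 8.5250, 2.3250, -1.4750, -0.9750, 4.7250, 1.6250, -6.6750, -8.0750
Numerator Σ_{t=1}^{7}(y_t−ȳ)(y_{t+1}−ȳ) = 63.9544
Denominator Σ(y_t−ȳ)² = 215.9350
r_1 = 63.9544 / 215.9350 = 0.296

0.296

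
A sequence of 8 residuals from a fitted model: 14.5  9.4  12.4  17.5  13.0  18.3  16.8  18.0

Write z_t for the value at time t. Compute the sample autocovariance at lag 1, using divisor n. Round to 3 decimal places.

1.321

Mean z̄ = (14.5 + 9.4 + 12.4 + 17.5 + 13.0 + 18.3 + 16.8 + 18.0)/8 = 14.9875
Σ_{t=1}^{7}(z_t−z̄)(z_{t+1}−z̄) = 10.5673
γ_1 = 10.5673 / 8 = 1.321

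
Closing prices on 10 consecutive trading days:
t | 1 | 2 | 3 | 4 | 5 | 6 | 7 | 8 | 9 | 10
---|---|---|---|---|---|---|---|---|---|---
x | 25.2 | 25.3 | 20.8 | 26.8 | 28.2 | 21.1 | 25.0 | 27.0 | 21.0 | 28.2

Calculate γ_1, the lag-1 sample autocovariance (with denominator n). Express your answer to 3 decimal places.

Mean x̄ = (25.2 + 25.3 + 20.8 + 26.8 + 28.2 + 21.1 + 25.0 + 27.0 + 21.0 + 28.2)/10 = 24.8600
Σ_{t=1}^{9}(x_t−x̄)(x_{t+1}−x̄) = -36.9716
γ_1 = -36.9716 / 10 = -3.697

-3.697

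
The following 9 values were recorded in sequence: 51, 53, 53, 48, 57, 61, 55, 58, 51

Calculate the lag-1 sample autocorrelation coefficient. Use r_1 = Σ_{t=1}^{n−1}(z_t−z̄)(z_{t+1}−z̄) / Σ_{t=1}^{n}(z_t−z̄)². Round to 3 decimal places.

0.086

Mean z̄ = (51 + 53 + 53 + 48 + 57 + 61 + 55 + 58 + 51)/9 = 54.1111
Numerator Σ_{t=1}^{8}(z_t−z̄)(z_{t+1}−z̄) = 11.2099
Denominator Σ(z_t−z̄)² = 130.8889
r_1 = 11.2099 / 130.8889 = 0.086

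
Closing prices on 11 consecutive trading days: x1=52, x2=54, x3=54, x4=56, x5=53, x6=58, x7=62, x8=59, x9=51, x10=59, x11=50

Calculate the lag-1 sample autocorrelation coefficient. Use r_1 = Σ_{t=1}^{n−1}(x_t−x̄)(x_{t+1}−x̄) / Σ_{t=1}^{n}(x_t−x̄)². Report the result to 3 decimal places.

-0.076

Mean x̄ = (52 + 54 + 54 + 56 + 53 + 58 + 62 + 59 + 51 + 59 + 50)/11 = 55.2727
Numerator Σ_{t=1}^{10}(x_t−x̄)(x_{t+1}−x̄) = -11.0744
Denominator Σ(x_t−x̄)² = 146.1818
r_1 = -11.0744 / 146.1818 = -0.076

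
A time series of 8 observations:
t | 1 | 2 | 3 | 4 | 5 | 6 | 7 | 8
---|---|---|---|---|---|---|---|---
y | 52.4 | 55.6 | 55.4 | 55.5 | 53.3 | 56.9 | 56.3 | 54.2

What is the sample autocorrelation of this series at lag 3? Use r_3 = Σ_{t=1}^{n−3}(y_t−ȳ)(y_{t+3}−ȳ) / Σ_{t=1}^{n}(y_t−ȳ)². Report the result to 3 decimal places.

Mean ȳ = (52.4 + 55.6 + 55.4 + 55.5 + 53.3 + 56.9 + 56.3 + 54.2)/8 = 54.9500
Deviations from mean: -2.5500, 0.6500, 0.4500, 0.5500, -1.6500, 1.9500, 1.3500, -0.7500
Numerator Σ_{t=1}^{5}(y_t−ȳ)(y_{t+3}−ȳ) = 0.3825
Denominator Σ(y_t−ȳ)² = 16.3400
r_3 = 0.3825 / 16.3400 = 0.023

0.023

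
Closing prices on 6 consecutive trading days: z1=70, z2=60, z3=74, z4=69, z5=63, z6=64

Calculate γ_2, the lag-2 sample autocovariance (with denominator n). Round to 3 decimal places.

Mean z̄ = (70 + 60 + 74 + 69 + 63 + 64)/6 = 66.6667
Σ_{t=1}^{4}(z_t−z̄)(z_{t+2}−z̄) = -24.2222
γ_2 = -24.2222 / 6 = -4.037

-4.037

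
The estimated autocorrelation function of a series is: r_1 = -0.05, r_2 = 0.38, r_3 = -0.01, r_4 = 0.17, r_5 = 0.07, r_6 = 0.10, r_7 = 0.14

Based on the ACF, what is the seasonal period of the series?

2

The largest autocorrelation is r_2 = 0.38, with a weaker echo at lag 4 (0.17); the remaining lags stay at or below 0.14.
The dominant spike at lag 2 indicates a seasonal period of 2.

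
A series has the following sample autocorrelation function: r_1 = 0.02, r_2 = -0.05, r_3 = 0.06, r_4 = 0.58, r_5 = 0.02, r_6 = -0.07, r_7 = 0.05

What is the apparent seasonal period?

4

The largest autocorrelation is r_4 = 0.58; the remaining lags stay at or below 0.06.
The dominant spike at lag 4 indicates a seasonal period of 4.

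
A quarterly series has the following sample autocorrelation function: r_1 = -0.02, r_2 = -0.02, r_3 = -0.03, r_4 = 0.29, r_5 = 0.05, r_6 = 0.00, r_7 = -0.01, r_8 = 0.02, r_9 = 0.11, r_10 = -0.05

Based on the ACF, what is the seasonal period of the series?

The largest autocorrelation is r_4 = 0.29; the remaining lags stay at or below 0.11.
The dominant spike at lag 4 indicates a seasonal period of 4.

4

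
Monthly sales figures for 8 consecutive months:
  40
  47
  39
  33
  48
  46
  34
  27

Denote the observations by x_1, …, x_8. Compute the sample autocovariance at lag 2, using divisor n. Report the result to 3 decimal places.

-27.703

Mean x̄ = (40 + 47 + 39 + 33 + 48 + 46 + 34 + 27)/8 = 39.2500
Σ_{t=1}^{6}(x_t−x̄)(x_{t+2}−x̄) = -221.6250
γ_2 = -221.6250 / 8 = -27.703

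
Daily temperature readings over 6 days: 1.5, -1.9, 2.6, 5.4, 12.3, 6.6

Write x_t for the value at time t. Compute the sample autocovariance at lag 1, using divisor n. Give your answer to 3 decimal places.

8.846

Mean x̄ = (1.5 − 1.9 + 2.6 + 5.4 + 12.3 + 6.6)/6 = 4.4167
Deviations: -2.9167, -6.3167, -1.8167, 0.9833, 7.8833, 2.1833
Σ_{t=1}^{5}(x_t−x̄)(x_{t+1}−x̄) = 53.0764
γ_1 = 53.0764 / 6 = 8.846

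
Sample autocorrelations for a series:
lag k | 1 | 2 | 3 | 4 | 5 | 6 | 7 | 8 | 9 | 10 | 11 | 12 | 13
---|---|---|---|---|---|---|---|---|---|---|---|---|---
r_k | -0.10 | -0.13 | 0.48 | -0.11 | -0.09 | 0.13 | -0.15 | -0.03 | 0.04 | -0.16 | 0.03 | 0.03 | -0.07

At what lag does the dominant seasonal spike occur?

The largest autocorrelation is r_3 = 0.48; the remaining lags stay at or below 0.13.
The dominant spike at lag 3 indicates a seasonal period of 3.

3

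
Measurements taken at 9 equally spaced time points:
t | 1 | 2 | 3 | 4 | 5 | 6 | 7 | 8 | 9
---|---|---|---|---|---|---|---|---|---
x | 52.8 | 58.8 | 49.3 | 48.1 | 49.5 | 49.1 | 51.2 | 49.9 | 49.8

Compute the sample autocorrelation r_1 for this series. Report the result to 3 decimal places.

Mean x̄ = (52.8 + 58.8 + 49.3 + 48.1 + 49.5 + 49.1 + 51.2 + 49.9 + 49.8)/9 = 50.9444
Numerator Σ_{t=1}^{8}(x_t−x̄)(x_{t+1}−x̄) = 13.5658
Denominator Σ(x_t−x̄)² = 83.9022
r_1 = 13.5658 / 83.9022 = 0.162

0.162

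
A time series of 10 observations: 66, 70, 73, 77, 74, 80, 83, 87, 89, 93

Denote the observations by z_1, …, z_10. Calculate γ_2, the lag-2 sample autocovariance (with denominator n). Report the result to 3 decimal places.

26.392

Mean z̄ = (66 + 70 + 73 + 77 + 74 + 80 + 83 + 87 + 89 + 93)/10 = 79.2000
Σ_{t=1}^{8}(z_t−z̄)(z_{t+2}−z̄) = 263.9200
γ_2 = 263.9200 / 10 = 26.392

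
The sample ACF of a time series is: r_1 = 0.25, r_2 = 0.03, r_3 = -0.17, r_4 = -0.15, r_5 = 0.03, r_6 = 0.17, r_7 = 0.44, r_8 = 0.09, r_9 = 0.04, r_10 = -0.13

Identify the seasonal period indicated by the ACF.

7

The largest autocorrelation is r_7 = 0.44; the remaining lags stay at or below 0.25. The elevated value at lag 1 (0.25), dropping to 0.03 at lag 2, reflects decaying short-term dependence rather than seasonality.
The dominant spike at lag 7 indicates a seasonal period of 7.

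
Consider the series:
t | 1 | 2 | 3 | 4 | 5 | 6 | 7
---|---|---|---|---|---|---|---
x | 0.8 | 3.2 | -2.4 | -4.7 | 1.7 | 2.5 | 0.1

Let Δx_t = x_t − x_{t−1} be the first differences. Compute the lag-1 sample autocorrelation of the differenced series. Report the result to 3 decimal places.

First differences Δx: 2.4, -5.6, -2.3, 6.4, 0.8, -2.4
Mean of differences = -0.1167
Numerator Σ(Δx_t−Δx̄)(Δx_{t+1}−Δx̄) = -12.1753
Denominator Σ(Δx_t−Δx̄)² = 89.6883
r_1(Δx) = -12.1753 / 89.6883 = -0.136

-0.136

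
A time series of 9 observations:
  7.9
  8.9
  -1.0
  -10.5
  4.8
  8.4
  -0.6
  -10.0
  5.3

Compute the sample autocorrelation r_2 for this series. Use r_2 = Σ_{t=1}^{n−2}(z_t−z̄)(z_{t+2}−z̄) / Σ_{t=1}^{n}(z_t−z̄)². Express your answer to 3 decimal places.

Mean z̄ = (7.9 + 8.9 − 1.0 − 10.5 + 4.8 + 8.4 − 0.6 − 10.0 + 5.3)/9 = 1.4667
Σ(z_t−z̄)(z_{t+2}−z̄) = (-15.8689) + (-88.9522) + (-8.2222) + (-82.9689) + (-6.8889) + (-79.5022) + (-7.9222) = -290.3256
Denominator Σ(z_t−z̄)² = 455.5600
r_2 = -290.3256 / 455.5600 = -0.637

-0.637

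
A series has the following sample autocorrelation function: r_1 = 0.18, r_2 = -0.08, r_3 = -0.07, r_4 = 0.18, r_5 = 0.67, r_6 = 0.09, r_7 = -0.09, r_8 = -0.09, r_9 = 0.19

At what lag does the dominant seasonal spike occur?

5

The largest autocorrelation is r_5 = 0.67; the remaining lags stay at or below 0.19.
The dominant spike at lag 5 indicates a seasonal period of 5.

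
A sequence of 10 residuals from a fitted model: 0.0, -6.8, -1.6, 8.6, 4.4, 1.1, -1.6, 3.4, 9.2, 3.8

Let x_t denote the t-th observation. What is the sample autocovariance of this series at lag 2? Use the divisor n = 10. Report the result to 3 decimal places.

Mean x̄ = (0.0 − 6.8 − 1.6 + 8.6 + 4.4 + 1.1 − 1.6 + 3.4 + 9.2 + 3.8)/10 = 2.0500
Σ_{t=1}^{8}(x_t−x̄)(x_{t+2}−x̄) = -98.8800
γ_2 = -98.8800 / 10 = -9.888

-9.888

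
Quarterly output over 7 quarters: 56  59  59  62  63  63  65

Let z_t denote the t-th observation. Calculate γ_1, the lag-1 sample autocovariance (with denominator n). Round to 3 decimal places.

3.714

Mean z̄ = (56 + 59 + 59 + 62 + 63 + 63 + 65)/7 = 61.0000
Deviations: -5.0000, -2.0000, -2.0000, 1.0000, 2.0000, 2.0000, 4.0000
Σ_{t=1}^{6}(z_t−z̄)(z_{t+1}−z̄) = 26.0000
γ_1 = 26.0000 / 7 = 3.714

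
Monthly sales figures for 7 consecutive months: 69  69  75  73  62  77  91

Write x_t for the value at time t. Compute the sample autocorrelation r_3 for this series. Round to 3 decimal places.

Mean x̄ = (69 + 69 + 75 + 73 + 62 + 77 + 91)/7 = 73.7143
Deviations from mean: -4.7143, -4.7143, 1.2857, -0.7143, -11.7143, 3.2857, 17.2857
Σ(x_t−x̄)(x_{t+3}−x̄) = (3.3673) + (55.2245) + (4.2245) + (-12.3469) = 50.4694
Denominator Σ(x_t−x̄)² = 493.4286
r_3 = 50.4694 / 493.4286 = 0.102

0.102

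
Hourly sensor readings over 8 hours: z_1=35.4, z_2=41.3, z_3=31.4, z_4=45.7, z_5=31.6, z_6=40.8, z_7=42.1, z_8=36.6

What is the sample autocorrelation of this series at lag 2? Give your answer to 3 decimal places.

0.407

Mean z̄ = (35.4 + 41.3 + 31.4 + 45.7 + 31.6 + 40.8 + 42.1 + 36.6)/8 = 38.1125
Deviations from mean: -2.7125, 3.1875, -6.7125, 7.5875, -6.5125, 2.6875, 3.9875, -1.5125
Σ(z_t−z̄)(z_{t+2}−z̄) = (18.2077) + (24.1852) + (43.7152) + (20.3914) + (-25.9686) + (-4.0648) = 76.4659
Denominator Σ(z_t−z̄)² = 187.9688
r_2 = 76.4659 / 187.9688 = 0.407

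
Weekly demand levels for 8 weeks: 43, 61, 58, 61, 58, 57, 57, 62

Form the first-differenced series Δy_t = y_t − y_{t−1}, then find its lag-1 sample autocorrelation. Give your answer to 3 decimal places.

First differences Δy: 18, -3, 3, -3, -1, 0, 5
Mean of differences = 2.7143
Numerator Σ(Δy_t−Δȳ)(Δy_{t+1}−Δȳ) = -65.5102
Denominator Σ(Δy_t−Δȳ)² = 325.4286
r_1(Δy) = -65.5102 / 325.4286 = -0.201

-0.201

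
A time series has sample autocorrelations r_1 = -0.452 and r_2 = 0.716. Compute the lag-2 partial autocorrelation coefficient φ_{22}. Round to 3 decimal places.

φ_{22} = (r_2 − r_1²) / (1 − r_1²)
r_1² = (-0.452)² = 0.204304
Numerator = 0.716 − 0.2043 = 0.5117; denominator = 1 − 0.2043 = 0.7957
φ_{22} = 0.5117 / 0.7957 = 0.643

0.643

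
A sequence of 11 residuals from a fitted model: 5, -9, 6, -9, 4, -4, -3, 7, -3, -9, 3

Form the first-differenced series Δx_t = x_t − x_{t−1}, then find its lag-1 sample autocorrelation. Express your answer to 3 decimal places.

-0.670

First differences Δx: -14, 15, -15, 13, -8, 1, 10, -10, -6, 12
Mean of differences = -0.2000
Numerator Σ(Δx_t−Δx̄)(Δx_{t+1}−Δx̄) = -844.0400
Denominator Σ(Δx_t−Δx̄)² = 1259.6000
r_1(Δx) = -844.0400 / 1259.6000 = -0.670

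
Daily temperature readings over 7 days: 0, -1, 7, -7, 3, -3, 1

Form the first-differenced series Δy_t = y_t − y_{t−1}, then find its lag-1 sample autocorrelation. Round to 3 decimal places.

-0.833

First differences Δy: -1, 8, -14, 10, -6, 4
Mean of differences = 0.1667
Numerator Σ(Δy_t−Δȳ)(Δy_{t+1}−Δȳ) = -343.6944
Denominator Σ(Δy_t−Δȳ)² = 412.8333
r_1(Δy) = -343.6944 / 412.8333 = -0.833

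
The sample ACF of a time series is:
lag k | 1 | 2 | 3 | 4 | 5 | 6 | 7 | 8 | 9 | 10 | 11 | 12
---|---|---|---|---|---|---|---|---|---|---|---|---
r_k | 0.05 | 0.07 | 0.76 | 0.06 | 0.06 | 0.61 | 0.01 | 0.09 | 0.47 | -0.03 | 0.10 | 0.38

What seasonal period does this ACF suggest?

3

The largest autocorrelation is r_3 = 0.76, with weaker echoes at lags 6 (0.61), 9 (0.47) and 12 (0.38); the remaining lags stay at or below 0.10.
The dominant spike at lag 3 indicates a seasonal period of 3.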